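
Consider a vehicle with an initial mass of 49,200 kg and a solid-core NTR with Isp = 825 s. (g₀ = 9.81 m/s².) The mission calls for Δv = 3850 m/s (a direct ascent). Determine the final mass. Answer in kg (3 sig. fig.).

v_e = Isp · g₀ = 825 × 9.81 = 8093.2 m/s.
m₀/m_f = exp(Δv / v_e) = exp(3850 / 8093.2) = exp(0.4757) = 1.6091.
m_f = m₀ / 1.6091 = 49,200 / 1.6091 = 30,576.1 kg.

final mass ≈ 30600 kg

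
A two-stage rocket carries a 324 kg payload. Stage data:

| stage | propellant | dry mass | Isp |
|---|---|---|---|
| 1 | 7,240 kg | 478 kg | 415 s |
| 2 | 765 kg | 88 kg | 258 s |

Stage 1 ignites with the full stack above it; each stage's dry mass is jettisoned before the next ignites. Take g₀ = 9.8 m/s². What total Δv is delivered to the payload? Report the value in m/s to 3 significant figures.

Ignition mass of stage 1 = 7,240+478 + 765+88 + 324 = 8,895 kg.
Stage 1: m₀ = 8,895 kg, m_f = 8,895 − 7,240 = 1,655 kg; Δv = 415×9.8×ln(5.375) = 4067.0×1.6817 ≈ 6839 m/s.
Stage 2: m₀ = 1,177 kg, m_f = 1,177 − 765 = 412 kg; Δv = 258×9.8×ln(2.857) = 2528.4×1.0497 ≈ 2654 m/s.
Total Δv = 6839 + 2654 = 9493 m/s.

Δv ≈ 9490 m/s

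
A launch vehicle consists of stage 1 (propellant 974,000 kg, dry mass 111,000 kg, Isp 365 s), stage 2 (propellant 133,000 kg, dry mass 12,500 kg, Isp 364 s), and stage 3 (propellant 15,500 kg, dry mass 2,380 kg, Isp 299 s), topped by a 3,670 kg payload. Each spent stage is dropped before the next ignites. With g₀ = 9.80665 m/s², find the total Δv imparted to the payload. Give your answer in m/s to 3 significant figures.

Ignition mass of stage 1 = 974,000+111,000 + 133,000+12,500 + 15,500+2,380 + 3,670 = 1,252,050 kg.
Stage 1: m₀ = 1,252,050 kg, m_f = 1,252,050 − 974,000 = 278,050 kg; Δv = 365×9.80665×ln(4.503) = 3579.4×1.5047 ≈ 5386 m/s.
Stage 2: m₀ = 167,050 kg, m_f = 167,050 − 133,000 = 34,050 kg; Δv = 364×9.80665×ln(4.906) = 3569.6×1.5905 ≈ 5677 m/s.
Stage 3: m₀ = 21,550 kg, m_f = 21,550 − 15,500 = 6,050 kg; Δv = 299×9.80665×ln(3.562) = 2932.2×1.2703 ≈ 3725 m/s.
Total Δv = 5386 + 5677 + 3725 = 14788 m/s.

Δv ≈ 14800 m/s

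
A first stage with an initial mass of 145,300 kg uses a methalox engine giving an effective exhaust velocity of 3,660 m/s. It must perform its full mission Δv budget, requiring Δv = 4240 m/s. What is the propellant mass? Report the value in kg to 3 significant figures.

propellant mass ≈ 99700 kg

From the ideal rocket equation, m₀/m_f = exp(Δv / v_e) = exp(4240 / 3660.0) = exp(1.1585) = 3.1851.
m_f = 145,300 / 3.1851 = 45,618.7 kg, so propellant = m₀ − m_f = 145,300 − 45,618.7 = 99,681.3 kg.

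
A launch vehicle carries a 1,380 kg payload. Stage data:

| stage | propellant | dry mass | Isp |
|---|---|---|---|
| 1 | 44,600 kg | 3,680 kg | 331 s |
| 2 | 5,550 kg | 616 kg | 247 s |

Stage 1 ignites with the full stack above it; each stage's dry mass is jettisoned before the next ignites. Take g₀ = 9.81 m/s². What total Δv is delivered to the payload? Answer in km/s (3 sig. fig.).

Δv ≈ 8.43 km/s

Ignition mass of stage 1 = 44,600+3,680 + 5,550+616 + 1,380 = 55,826 kg.
Stage 1: m₀ = 55,826 kg, m_f = 55,826 − 44,600 = 11,226 kg; Δv = 331×9.81×ln(4.973) = 3247.1×1.6040 ≈ 5208 m/s.
Stage 2: m₀ = 7,546 kg, m_f = 7,546 − 5,550 = 1,996 kg; Δv = 247×9.81×ln(3.781) = 2423.1×1.3299 ≈ 3222 m/s.
Total Δv = 5208 + 3222 = 8430 m/s.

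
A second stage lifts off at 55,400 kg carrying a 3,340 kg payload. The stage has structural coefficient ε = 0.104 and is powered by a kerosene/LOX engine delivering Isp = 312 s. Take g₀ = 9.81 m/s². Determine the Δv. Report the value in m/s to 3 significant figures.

Δv ≈ 5650 m/s

Stage wet mass = m₀ − payload = 55,400 − 3,340 = 52,060 kg.
Stage dry mass = ε × stage wet mass = 0.104 × 52,060 = 5,414.24 kg.
Burnout mass m_f = stage dry + payload = 5,414.24 + 3,340 = 8,754.24 kg.
v_e = Isp · g₀ = 312 × 9.81 = 3060.7 m/s.
Using Δv = v_e ln(m₀/m_f): Δv = v_e · ln(55,400/8,754.24) = 3060.7 × ln(6.328) = 3060.7 × 1.8450 ≈ 5647 m/s.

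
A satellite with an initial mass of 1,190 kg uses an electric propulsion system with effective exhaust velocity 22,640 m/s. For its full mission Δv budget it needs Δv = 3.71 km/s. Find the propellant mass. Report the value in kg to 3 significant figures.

Rocket equation: m₀/m_f = exp(Δv / v_e) = exp(3710 / 22640.0) = exp(0.1639) = 1.1781.
m_f = 1,190 / 1.1781 = 1,010.1 kg, so propellant = m₀ − m_f = 1,190 − 1,010.1 = 179.9 kg.

propellant mass ≈ 180 kg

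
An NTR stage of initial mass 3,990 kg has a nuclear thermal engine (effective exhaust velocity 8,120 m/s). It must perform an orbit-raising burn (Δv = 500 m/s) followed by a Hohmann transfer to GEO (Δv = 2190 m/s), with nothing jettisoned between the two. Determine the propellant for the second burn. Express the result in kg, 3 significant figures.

After the first burn: m = 3990 × exp(−500/8120.0) = 3990 × 0.94028 = 3,751.72 kg.
After the second burn: m = 3,751.72 × exp(−2190/8120.0) = 3,751.72 × 0.76361 = 2,864.85 kg.
Second-burn propellant = 3,751.72 − 2,864.85 = 886.87 kg.

propellant for the second burn ≈ 887 kg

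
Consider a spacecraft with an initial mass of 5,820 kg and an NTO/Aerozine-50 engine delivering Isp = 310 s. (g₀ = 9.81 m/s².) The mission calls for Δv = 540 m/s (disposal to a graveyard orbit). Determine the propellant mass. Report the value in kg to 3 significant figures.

v_e = Isp · g₀ = 310 × 9.81 = 3041.1 m/s.
Using Δv = v_e ln(m₀/m_f): m₀/m_f = exp(Δv / v_e) = exp(540 / 3041.1) = exp(0.1776) = 1.1943.
m_f = 5,820 / 1.1943 = 4,873.15 kg, so propellant = m₀ − m_f = 5,820 − 4,873.15 = 946.85 kg.

propellant mass ≈ 947 kg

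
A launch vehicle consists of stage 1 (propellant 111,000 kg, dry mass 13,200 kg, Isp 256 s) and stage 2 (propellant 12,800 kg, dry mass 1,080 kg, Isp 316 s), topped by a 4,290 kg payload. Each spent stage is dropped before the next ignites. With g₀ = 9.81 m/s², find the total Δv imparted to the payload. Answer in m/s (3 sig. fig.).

Δv ≈ 7580 m/s

Ignition mass of stage 1 = 111,000+13,200 + 12,800+1,080 + 4,290 = 142,370 kg.
Stage 1: m₀ = 142,370 kg, m_f = 142,370 − 111,000 = 31,370 kg; Δv = 256×9.81×ln(4.538) = 2511.4×1.5126 ≈ 3799 m/s.
Stage 2: m₀ = 18,170 kg, m_f = 18,170 − 12,800 = 5,370 kg; Δv = 316×9.81×ln(3.384) = 3100.0×1.2189 ≈ 3779 m/s.
Total Δv = 3799 + 3779 = 7578 m/s.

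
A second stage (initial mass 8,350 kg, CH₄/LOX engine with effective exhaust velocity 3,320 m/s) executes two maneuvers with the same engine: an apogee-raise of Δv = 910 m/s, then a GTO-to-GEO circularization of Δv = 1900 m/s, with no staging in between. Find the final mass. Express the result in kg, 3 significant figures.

final mass ≈ 3580 kg

After the first burn: m = 8350 × exp(−910/3320.0) = 8350 × 0.76026 = 6,348.17 kg.
After the second burn: m = 6,348.17 × exp(−1900/3320.0) = 6,348.17 × 0.56423 = 3,581.83 kg.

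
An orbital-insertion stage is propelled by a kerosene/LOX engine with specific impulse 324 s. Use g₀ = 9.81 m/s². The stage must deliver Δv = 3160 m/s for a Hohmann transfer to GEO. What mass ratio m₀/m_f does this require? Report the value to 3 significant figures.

mass ratio ≈ 2.70

v_e = Isp · g₀ = 324 × 9.81 = 3178.4 m/s.
m₀/m_f = exp(Δv / v_e) = exp(3160 / 3178.4) = exp(0.9942) = 2.7026.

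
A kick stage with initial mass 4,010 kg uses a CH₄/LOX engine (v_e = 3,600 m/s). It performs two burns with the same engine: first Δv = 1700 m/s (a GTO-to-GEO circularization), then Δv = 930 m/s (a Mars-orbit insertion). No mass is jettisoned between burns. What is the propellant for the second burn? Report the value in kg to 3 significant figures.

propellant for the second burn ≈ 569 kg

After the first burn: m = 4010 × exp(−1700/3600.0) = 4010 × 0.62361 = 2,500.68 kg.
After the second burn: m = 2,500.68 × exp(−930/3600.0) = 2,500.68 × 0.77234 = 1,931.38 kg.
Second-burn propellant = 2,500.68 − 1,931.38 = 569.3 kg.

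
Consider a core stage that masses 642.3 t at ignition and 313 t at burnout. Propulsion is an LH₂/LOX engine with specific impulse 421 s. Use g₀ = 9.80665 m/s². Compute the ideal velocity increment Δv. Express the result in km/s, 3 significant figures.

v_e = Isp · g₀ = 421 × 9.80665 = 4128.6 m/s.
Using Δv = v_e ln(m₀/m_f): Δv = v_e · ln(m₀/m_f) = 4128.6 × ln(2.052) = 4128.6 × 0.7189 ≈ 2967.9 m/s.

Δv ≈ 2.97 km/s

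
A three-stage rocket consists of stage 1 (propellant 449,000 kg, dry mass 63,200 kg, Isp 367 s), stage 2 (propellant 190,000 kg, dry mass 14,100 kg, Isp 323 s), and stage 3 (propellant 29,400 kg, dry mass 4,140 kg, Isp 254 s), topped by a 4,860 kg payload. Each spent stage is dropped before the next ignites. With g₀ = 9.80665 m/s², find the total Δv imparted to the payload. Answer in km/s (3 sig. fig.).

Δv ≈ 11.7 km/s

Ignition mass of stage 1 = 449,000+63,200 + 190,000+14,100 + 29,400+4,140 + 4,860 = 754,700 kg.
Stage 1: m₀ = 754,700 kg, m_f = 754,700 − 449,000 = 305,700 kg; Δv = 367×9.80665×ln(2.469) = 3599.0×0.9037 ≈ 3253 m/s.
Stage 2: m₀ = 242,500 kg, m_f = 242,500 − 190,000 = 52,500 kg; Δv = 323×9.80665×ln(4.619) = 3167.5×1.5302 ≈ 4847 m/s.
Stage 3: m₀ = 38,400 kg, m_f = 38,400 − 29,400 = 9,000 kg; Δv = 254×9.80665×ln(4.267) = 2490.9×1.4508 ≈ 3614 m/s.
Total Δv = 3253 + 4847 + 3614 = 11714 m/s.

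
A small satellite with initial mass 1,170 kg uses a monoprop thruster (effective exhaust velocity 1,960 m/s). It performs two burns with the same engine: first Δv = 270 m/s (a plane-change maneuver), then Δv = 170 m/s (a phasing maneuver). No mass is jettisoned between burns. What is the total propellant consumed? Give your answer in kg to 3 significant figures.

total propellant consumed ≈ 235 kg

After the first burn: m = 1170 × exp(−270/1960.0) = 1170 × 0.87131 = 1,019.43 kg.
After the second burn: m = 1,019.43 × exp(−170/1960.0) = 1,019.43 × 0.91692 = 934.736 kg.
Total propellant = m₀ − m_final = 1170 − 934.736 = 235.264 kg.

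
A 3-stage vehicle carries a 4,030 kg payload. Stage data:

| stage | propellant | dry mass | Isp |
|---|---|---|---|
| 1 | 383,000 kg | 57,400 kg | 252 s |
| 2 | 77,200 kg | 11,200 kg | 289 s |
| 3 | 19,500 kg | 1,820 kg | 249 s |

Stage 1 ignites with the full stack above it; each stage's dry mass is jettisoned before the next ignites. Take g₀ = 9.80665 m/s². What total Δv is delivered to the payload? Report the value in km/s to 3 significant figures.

Ignition mass of stage 1 = 383,000+57,400 + 77,200+11,200 + 19,500+1,820 + 4,030 = 554,150 kg.
Stage 1: m₀ = 554,150 kg, m_f = 554,150 − 383,000 = 171,150 kg; Δv = 252×9.80665×ln(3.238) = 2471.3×1.1749 ≈ 2903 m/s.
Stage 2: m₀ = 113,750 kg, m_f = 113,750 − 77,200 = 36,550 kg; Δv = 289×9.80665×ln(3.112) = 2834.1×1.1353 ≈ 3218 m/s.
Stage 3: m₀ = 25,350 kg, m_f = 25,350 − 19,500 = 5,850 kg; Δv = 249×9.80665×ln(4.333) = 2441.9×1.4663 ≈ 3581 m/s.
Total Δv = 2903 + 3218 + 3581 = 9702 m/s.

Δv ≈ 9.70 km/s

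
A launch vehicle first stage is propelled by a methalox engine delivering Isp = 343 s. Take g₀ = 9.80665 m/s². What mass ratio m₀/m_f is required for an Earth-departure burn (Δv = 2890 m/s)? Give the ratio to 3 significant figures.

mass ratio ≈ 2.36

v_e = Isp · g₀ = 343 × 9.80665 = 3363.7 m/s.
m₀/m_f = exp(Δv / v_e) = exp(2890 / 3363.7) = exp(0.8592) = 2.3612.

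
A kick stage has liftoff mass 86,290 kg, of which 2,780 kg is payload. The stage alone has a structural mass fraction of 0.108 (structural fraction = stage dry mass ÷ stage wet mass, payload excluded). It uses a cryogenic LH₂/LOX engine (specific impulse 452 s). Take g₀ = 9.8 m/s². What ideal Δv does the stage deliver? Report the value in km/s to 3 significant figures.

Stage wet mass = m₀ − payload = 86,290 − 2,780 = 83,510 kg.
Stage dry mass = ε × stage wet mass = 0.108 × 83,510 = 9,019.08 kg.
Burnout mass m_f = stage dry + payload = 9,019.08 + 2,780 = 11,799.08 kg.
v_e = Isp · g₀ = 452 × 9.8 = 4429.6 m/s.
From the ideal rocket equation, Δv = v_e · ln(86,290/11,799.08) = 4429.6 × ln(7.313) = 4429.6 × 1.9897 ≈ 8814 m/s.

Δv ≈ 8.81 km/s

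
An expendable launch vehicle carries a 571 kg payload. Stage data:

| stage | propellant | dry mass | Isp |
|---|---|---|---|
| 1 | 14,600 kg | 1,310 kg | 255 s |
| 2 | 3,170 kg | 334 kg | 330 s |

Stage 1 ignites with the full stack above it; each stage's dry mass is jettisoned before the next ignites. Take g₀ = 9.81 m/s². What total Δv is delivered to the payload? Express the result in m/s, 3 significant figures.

Δv ≈ 8150 m/s

Ignition mass of stage 1 = 14,600+1,310 + 3,170+334 + 571 = 19,985 kg.
Stage 1: m₀ = 19,985 kg, m_f = 19,985 − 14,600 = 5,385 kg; Δv = 255×9.81×ln(3.711) = 2501.6×1.3114 ≈ 3280 m/s.
Stage 2: m₀ = 4,075 kg, m_f = 4,075 − 3,170 = 905 kg; Δv = 330×9.81×ln(4.503) = 3237.3×1.5047 ≈ 4871 m/s.
Total Δv = 3280 + 4871 = 8151 m/s.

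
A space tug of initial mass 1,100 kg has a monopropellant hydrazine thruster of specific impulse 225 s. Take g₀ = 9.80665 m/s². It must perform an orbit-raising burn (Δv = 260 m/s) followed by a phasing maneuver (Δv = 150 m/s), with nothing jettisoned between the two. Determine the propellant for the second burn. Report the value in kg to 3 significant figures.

propellant for the second burn ≈ 64.3 kg

v_e = Isp · g₀ = 225 × 9.80665 = 2206.5 m/s.
After the first burn: m = 1100 × exp(−260/2206.5) = 1100 × 0.88884 = 977.724 kg.
After the second burn: m = 977.724 × exp(−150/2206.5) = 977.724 × 0.93428 = 913.468 kg.
Second-burn propellant = 977.724 − 913.468 = 64.256 kg.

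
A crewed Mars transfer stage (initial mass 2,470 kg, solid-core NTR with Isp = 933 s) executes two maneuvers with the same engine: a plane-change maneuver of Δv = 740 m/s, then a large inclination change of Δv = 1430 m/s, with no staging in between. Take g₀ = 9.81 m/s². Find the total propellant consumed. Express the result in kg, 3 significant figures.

total propellant consumed ≈ 521 kg

v_e = Isp · g₀ = 933 × 9.81 = 9152.7 m/s.
After the first burn: m = 2470 × exp(−740/9152.7) = 2470 × 0.92233 = 2,278.16 kg.
After the second burn: m = 2,278.16 × exp(−1430/9152.7) = 2,278.16 × 0.85536 = 1,948.65 kg.
Total propellant = m₀ − m_final = 2470 − 1,948.65 = 521.35 kg.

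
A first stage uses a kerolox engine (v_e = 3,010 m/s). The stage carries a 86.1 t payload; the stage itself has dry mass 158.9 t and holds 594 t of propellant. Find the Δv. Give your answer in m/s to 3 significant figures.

Δv ≈ 3710 m/s

m₀ = payload + dry + propellant = 86.1 + 158.9 + 594 = 839 t.
m_f = payload + dry = 86.1 + 158.9 = 245 t.
Δv = v_e · ln(m₀/m_f) = 3010.0 × ln(3.424) = 3010.0 × 1.2310 ≈ 3705.2 m/s.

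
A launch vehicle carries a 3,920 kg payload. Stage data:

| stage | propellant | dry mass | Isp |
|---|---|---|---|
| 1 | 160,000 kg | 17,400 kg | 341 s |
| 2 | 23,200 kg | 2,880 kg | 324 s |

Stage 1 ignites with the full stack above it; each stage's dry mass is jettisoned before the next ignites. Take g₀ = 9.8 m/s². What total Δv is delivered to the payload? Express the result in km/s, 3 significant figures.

Δv ≈ 9.65 km/s

Ignition mass of stage 1 = 160,000+17,400 + 23,200+2,880 + 3,920 = 207,400 kg.
Stage 1: m₀ = 207,400 kg, m_f = 207,400 − 160,000 = 47,400 kg; Δv = 341×9.8×ln(4.376) = 3341.8×1.4760 ≈ 4933 m/s.
Stage 2: m₀ = 30,000 kg, m_f = 30,000 − 23,200 = 6,800 kg; Δv = 324×9.8×ln(4.412) = 3175.2×1.4843 ≈ 4713 m/s.
Total Δv = 4933 + 4713 = 9646 m/s.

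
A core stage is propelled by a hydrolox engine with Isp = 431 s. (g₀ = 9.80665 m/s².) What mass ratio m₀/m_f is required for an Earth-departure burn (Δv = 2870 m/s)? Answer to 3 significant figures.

v_e = Isp · g₀ = 431 × 9.80665 = 4226.7 m/s.
By the Tsiolkovsky rocket equation, m₀/m_f = exp(Δv / v_e) = exp(2870 / 4226.7) = exp(0.6790) = 1.9719.

mass ratio ≈ 1.97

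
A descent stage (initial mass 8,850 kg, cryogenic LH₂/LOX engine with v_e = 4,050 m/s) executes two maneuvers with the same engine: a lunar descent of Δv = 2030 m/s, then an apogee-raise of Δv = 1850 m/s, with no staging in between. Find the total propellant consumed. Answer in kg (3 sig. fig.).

total propellant consumed ≈ 5450 kg

After the first burn: m = 8850 × exp(−2030/4050.0) = 8850 × 0.60578 = 5,361.15 kg.
After the second burn: m = 5,361.15 × exp(−1850/4050.0) = 5,361.15 × 0.63331 = 3,395.27 kg.
Total propellant = m₀ − m_final = 8850 − 3,395.27 = 5,454.73 kg.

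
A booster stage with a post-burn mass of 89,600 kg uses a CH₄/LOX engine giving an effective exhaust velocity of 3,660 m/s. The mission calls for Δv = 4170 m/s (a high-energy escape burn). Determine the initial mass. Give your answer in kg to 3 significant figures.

initial mass ≈ 280000 kg

m₀/m_f = exp(Δv / v_e) = exp(4170 / 3660.0) = exp(1.1393) = 3.1247.
m₀ = m_f × 3.1247 = 89,600 × 3.1247 = 279,973 kg.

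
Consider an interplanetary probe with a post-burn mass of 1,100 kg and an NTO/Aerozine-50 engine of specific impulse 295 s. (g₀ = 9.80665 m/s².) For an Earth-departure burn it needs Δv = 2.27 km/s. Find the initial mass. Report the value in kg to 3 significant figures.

initial mass ≈ 2410 kg

v_e = Isp · g₀ = 295 × 9.80665 = 2893.0 m/s.
By the Tsiolkovsky rocket equation, m₀/m_f = exp(Δv / v_e) = exp(2270 / 2893.0) = exp(0.7847) = 2.1917.
m₀ = m_f × 2.1917 = 1,100 × 2.1917 = 2,410.87 kg.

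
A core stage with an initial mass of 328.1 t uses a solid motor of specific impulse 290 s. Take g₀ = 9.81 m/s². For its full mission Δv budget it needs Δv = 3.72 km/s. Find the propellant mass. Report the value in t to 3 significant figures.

v_e = Isp · g₀ = 290 × 9.81 = 2844.9 m/s.
m₀/m_f = exp(Δv / v_e) = exp(3720 / 2844.9) = exp(1.3076) = 3.6973.
m_f = 328.1 / 3.6973 = 88.7404 t, so propellant = m₀ − m_f = 328.1 − 88.7404 = 239.3596 t.

propellant mass ≈ 239 t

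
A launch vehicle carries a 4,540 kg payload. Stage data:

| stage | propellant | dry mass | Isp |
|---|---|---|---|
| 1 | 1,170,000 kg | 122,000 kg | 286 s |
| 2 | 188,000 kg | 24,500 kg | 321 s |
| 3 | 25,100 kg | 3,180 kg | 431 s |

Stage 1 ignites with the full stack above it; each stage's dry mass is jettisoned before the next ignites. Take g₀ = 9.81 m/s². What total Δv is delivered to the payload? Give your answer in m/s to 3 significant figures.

Δv ≈ 14700 m/s

Ignition mass of stage 1 = 1,170,000+122,000 + 188,000+24,500 + 25,100+3,180 + 4,540 = 1,537,320 kg.
Stage 1: m₀ = 1,537,320 kg, m_f = 1,537,320 − 1,170,000 = 367,320 kg; Δv = 286×9.81×ln(4.185) = 2805.7×1.4316 ≈ 4016 m/s.
Stage 2: m₀ = 245,320 kg, m_f = 245,320 − 188,000 = 57,320 kg; Δv = 321×9.81×ln(4.28) = 3149.0×1.4539 ≈ 4578 m/s.
Stage 3: m₀ = 32,820 kg, m_f = 32,820 − 25,100 = 7,720 kg; Δv = 431×9.81×ln(4.251) = 4228.1×1.4472 ≈ 6119 m/s.
Total Δv = 4016 + 4578 + 6119 = 14713 m/s.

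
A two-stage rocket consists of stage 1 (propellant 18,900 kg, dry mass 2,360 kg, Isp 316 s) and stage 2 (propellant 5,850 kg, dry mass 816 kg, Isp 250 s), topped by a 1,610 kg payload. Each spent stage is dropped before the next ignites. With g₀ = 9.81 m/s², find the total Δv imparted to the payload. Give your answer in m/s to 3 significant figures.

Δv ≈ 6180 m/s

Ignition mass of stage 1 = 18,900+2,360 + 5,850+816 + 1,610 = 29,536 kg.
Stage 1: m₀ = 29,536 kg, m_f = 29,536 − 18,900 = 10,636 kg; Δv = 316×9.81×ln(2.777) = 3100.0×1.0214 ≈ 3166 m/s.
Stage 2: m₀ = 8,276 kg, m_f = 8,276 − 5,850 = 2,426 kg; Δv = 250×9.81×ln(3.411) = 2452.5×1.2271 ≈ 3010 m/s.
Total Δv = 3166 + 3010 = 6176 m/s.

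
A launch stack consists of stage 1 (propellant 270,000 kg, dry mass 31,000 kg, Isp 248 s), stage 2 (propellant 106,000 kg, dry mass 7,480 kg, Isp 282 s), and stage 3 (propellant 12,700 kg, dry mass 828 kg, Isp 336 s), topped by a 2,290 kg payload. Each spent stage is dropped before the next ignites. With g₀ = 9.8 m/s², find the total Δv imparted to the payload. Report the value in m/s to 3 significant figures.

Ignition mass of stage 1 = 270,000+31,000 + 106,000+7,480 + 12,700+828 + 2,290 = 430,298 kg.
Stage 1: m₀ = 430,298 kg, m_f = 430,298 − 270,000 = 160,298 kg; Δv = 248×9.8×ln(2.684) = 2430.4×0.9874 ≈ 2400 m/s.
Stage 2: m₀ = 129,298 kg, m_f = 129,298 − 106,000 = 23,298 kg; Δv = 282×9.8×ln(5.55) = 2763.6×1.7138 ≈ 4736 m/s.
Stage 3: m₀ = 15,818 kg, m_f = 15,818 − 12,700 = 3,118 kg; Δv = 336×9.8×ln(5.073) = 3292.8×1.6240 ≈ 5347 m/s.
Total Δv = 2400 + 4736 + 5347 = 12483 m/s.

Δv ≈ 12500 m/s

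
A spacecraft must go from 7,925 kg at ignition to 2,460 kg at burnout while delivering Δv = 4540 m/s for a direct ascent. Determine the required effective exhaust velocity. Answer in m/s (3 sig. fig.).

ln(m₀/m_f) = ln(7925/2460) = ln(3.222) = 1.1699.
v_e = Δv / ln(m₀/m_f) = 4540 / 1.1699 = 3880.8 m/s.

v_e ≈ 3880 m/s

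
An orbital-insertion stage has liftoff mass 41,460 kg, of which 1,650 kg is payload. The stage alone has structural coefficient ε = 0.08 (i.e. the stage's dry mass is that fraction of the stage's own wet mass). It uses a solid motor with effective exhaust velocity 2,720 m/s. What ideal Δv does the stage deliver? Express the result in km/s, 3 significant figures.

Stage wet mass = m₀ − payload = 41,460 − 1,650 = 39,810 kg.
Stage dry mass = ε × stage wet mass = 0.08 × 39,810 = 3,184.8 kg.
Burnout mass m_f = stage dry + payload = 3,184.8 + 1,650 = 4,834.8 kg.
Δv = v_e · ln(41,460/4,834.8) = 2720.0 × ln(8.575) = 2720.0 × 2.1489 ≈ 5845 m/s.

Δv ≈ 5.84 km/s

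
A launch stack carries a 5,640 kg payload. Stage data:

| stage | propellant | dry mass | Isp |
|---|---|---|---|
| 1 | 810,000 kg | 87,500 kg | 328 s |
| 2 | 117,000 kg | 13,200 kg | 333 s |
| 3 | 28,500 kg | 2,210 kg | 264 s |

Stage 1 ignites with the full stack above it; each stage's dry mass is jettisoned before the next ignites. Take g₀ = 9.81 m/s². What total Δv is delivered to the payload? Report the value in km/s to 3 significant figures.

Δv ≈ 12.5 km/s

Ignition mass of stage 1 = 810,000+87,500 + 117,000+13,200 + 28,500+2,210 + 5,640 = 1,064,050 kg.
Stage 1: m₀ = 1,064,050 kg, m_f = 1,064,050 − 810,000 = 254,050 kg; Δv = 328×9.81×ln(4.188) = 3217.7×1.4323 ≈ 4609 m/s.
Stage 2: m₀ = 166,550 kg, m_f = 166,550 − 117,000 = 49,550 kg; Δv = 333×9.81×ln(3.361) = 3266.7×1.2123 ≈ 3960 m/s.
Stage 3: m₀ = 36,350 kg, m_f = 36,350 − 28,500 = 7,850 kg; Δv = 264×9.81×ln(4.631) = 2589.8×1.5327 ≈ 3969 m/s.
Total Δv = 4609 + 3960 + 3969 = 12538 m/s.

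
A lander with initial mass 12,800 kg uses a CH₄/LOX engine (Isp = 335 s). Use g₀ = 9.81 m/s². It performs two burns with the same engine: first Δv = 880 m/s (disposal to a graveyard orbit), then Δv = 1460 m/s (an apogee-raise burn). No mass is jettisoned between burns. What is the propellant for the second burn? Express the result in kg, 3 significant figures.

propellant for the second burn ≈ 3510 kg

v_e = Isp · g₀ = 335 × 9.81 = 3286.4 m/s.
After the first burn: m = 12800 × exp(−880/3286.4) = 12800 × 0.76508 = 9,793.02 kg.
After the second burn: m = 9,793.02 × exp(−1460/3286.4) = 9,793.02 × 0.64130 = 6,280.26 kg.
Second-burn propellant = 9,793.02 − 6,280.26 = 3,512.76 kg.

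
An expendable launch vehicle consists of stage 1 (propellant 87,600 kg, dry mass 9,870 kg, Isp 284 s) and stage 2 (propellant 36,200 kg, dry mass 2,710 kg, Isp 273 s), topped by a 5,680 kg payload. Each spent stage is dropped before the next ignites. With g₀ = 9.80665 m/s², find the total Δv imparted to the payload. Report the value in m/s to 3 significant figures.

Ignition mass of stage 1 = 87,600+9,870 + 36,200+2,710 + 5,680 = 142,060 kg.
Stage 1: m₀ = 142,060 kg, m_f = 142,060 − 87,600 = 54,460 kg; Δv = 284×9.80665×ln(2.609) = 2785.1×0.9588 ≈ 2670 m/s.
Stage 2: m₀ = 44,590 kg, m_f = 44,590 − 36,200 = 8,390 kg; Δv = 273×9.80665×ln(5.315) = 2677.2×1.6705 ≈ 4472 m/s.
Total Δv = 2670 + 4472 = 7142 m/s.

Δv ≈ 7140 m/s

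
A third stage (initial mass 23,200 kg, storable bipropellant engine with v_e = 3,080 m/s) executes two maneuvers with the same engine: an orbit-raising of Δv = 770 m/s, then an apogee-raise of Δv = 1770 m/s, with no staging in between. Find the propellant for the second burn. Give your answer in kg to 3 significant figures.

After the first burn: m = 23200 × exp(−770/3080.0) = 23200 × 0.77880 = 18,068.2 kg.
After the second burn: m = 18,068.2 × exp(−1770/3080.0) = 18,068.2 × 0.56289 = 10,170.4 kg.
Second-burn propellant = 18,068.2 − 10,170.4 = 7,897.8 kg.

propellant for the second burn ≈ 7900 kg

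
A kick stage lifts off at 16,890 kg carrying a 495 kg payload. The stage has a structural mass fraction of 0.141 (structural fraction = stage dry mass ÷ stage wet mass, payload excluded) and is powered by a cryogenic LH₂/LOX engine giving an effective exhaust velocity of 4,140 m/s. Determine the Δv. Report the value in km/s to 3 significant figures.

Stage wet mass = m₀ − payload = 16,890 − 495 = 16,395 kg.
Stage dry mass = ε × stage wet mass = 0.141 × 16,395 = 2,311.7 kg.
Burnout mass m_f = stage dry + payload = 2,311.7 + 495 = 2,806.7 kg.
From the ideal rocket equation, Δv = v_e · ln(16,890/2,806.7) = 4140.0 × ln(6.018) = 4140.0 × 1.7947 ≈ 7430 m/s.

Δv ≈ 7.43 km/s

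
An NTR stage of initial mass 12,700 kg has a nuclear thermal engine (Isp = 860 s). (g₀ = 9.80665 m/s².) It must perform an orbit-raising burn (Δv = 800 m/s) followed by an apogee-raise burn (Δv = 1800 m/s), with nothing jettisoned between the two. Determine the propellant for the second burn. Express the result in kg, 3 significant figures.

propellant for the second burn ≈ 2220 kg

v_e = Isp · g₀ = 860 × 9.80665 = 8433.7 m/s.
After the first burn: m = 12700 × exp(−800/8433.7) = 12700 × 0.90950 = 11,550.7 kg.
After the second burn: m = 11,550.7 × exp(−1800/8433.7) = 11,550.7 × 0.80781 = 9,330.77 kg.
Second-burn propellant = 11,550.7 − 9,330.77 = 2,219.93 kg.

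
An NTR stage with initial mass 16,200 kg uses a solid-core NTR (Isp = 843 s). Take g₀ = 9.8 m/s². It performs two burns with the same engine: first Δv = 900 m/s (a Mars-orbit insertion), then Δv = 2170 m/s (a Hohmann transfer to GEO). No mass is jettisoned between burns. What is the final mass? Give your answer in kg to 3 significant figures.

final mass ≈ 11200 kg

v_e = Isp · g₀ = 843 × 9.8 = 8261.4 m/s.
After the first burn: m = 16200 × exp(−900/8261.4) = 16200 × 0.89678 = 14,527.8 kg.
After the second burn: m = 14,527.8 × exp(−2170/8261.4) = 14,527.8 × 0.76900 = 11,171.9 kg.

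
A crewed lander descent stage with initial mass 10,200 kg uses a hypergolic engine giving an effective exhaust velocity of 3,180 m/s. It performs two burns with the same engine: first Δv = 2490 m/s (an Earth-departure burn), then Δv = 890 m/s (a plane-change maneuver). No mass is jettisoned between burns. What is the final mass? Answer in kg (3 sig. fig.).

After the first burn: m = 10200 × exp(−2490/3180.0) = 10200 × 0.45702 = 4,661.6 kg.
After the second burn: m = 4,661.6 × exp(−890/3180.0) = 4,661.6 × 0.75588 = 3,523.61 kg.

final mass ≈ 3520 kg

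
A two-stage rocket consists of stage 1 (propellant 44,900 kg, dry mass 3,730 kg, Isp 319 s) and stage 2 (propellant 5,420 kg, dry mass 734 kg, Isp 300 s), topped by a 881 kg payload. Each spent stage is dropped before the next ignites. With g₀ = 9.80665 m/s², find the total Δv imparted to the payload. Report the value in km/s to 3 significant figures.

Ignition mass of stage 1 = 44,900+3,730 + 5,420+734 + 881 = 55,665 kg.
Stage 1: m₀ = 55,665 kg, m_f = 55,665 − 44,900 = 10,765 kg; Δv = 319×9.80665×ln(5.171) = 3128.3×1.6431 ≈ 5140 m/s.
Stage 2: m₀ = 7,035 kg, m_f = 7,035 − 5,420 = 1,615 kg; Δv = 300×9.80665×ln(4.356) = 2942.0×1.4716 ≈ 4329 m/s.
Total Δv = 5140 + 4329 = 9469 m/s.

Δv ≈ 9.47 km/s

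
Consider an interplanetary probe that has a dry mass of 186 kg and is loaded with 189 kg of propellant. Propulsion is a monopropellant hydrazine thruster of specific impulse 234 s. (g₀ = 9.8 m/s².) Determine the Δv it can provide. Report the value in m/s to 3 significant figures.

Δv ≈ 1610 m/s

v_e = Isp · g₀ = 234 × 9.8 = 2293.2 m/s.
m₀ = m_dry + m_prop = 186 + 189 = 375 kg.
Δv = v_e · ln(m₀/m_f) = 2293.2 × ln(2.016) = 2293.2 × 0.7012 ≈ 1607.9 m/s.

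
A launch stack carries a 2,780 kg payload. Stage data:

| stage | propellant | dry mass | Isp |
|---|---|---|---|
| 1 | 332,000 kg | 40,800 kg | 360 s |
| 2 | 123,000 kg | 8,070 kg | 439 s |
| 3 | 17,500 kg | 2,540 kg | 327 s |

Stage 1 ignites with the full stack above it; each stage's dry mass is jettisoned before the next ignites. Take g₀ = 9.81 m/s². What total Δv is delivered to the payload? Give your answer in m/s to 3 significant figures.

Ignition mass of stage 1 = 332,000+40,800 + 123,000+8,070 + 17,500+2,540 + 2,780 = 526,690 kg.
Stage 1: m₀ = 526,690 kg, m_f = 526,690 − 332,000 = 194,690 kg; Δv = 360×9.81×ln(2.705) = 3531.6×0.9952 ≈ 3515 m/s.
Stage 2: m₀ = 153,890 kg, m_f = 153,890 − 123,000 = 30,890 kg; Δv = 439×9.81×ln(4.982) = 4306.6×1.6058 ≈ 6916 m/s.
Stage 3: m₀ = 22,820 kg, m_f = 22,820 − 17,500 = 5,320 kg; Δv = 327×9.81×ln(4.289) = 3207.9×1.4562 ≈ 4671 m/s.
Total Δv = 3515 + 6916 + 4671 = 15102 m/s.

Δv ≈ 15100 m/s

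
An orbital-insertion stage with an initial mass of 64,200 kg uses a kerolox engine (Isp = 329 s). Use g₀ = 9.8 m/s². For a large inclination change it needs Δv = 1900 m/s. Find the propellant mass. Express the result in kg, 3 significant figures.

v_e = Isp · g₀ = 329 × 9.8 = 3224.2 m/s.
By the Tsiolkovsky rocket equation, m₀/m_f = exp(Δv / v_e) = exp(1900 / 3224.2) = exp(0.5893) = 1.8027.
m_f = 64,200 / 1.8027 = 35,613.2 kg, so propellant = m₀ − m_f = 64,200 − 35,613.2 = 28,586.8 kg.

propellant mass ≈ 28600 kg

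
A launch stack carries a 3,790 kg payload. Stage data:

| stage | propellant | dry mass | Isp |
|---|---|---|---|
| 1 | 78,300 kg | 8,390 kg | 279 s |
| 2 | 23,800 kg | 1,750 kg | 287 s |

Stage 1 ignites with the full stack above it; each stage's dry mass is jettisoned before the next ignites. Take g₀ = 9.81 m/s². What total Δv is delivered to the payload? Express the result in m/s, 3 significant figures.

Δv ≈ 7770 m/s

Ignition mass of stage 1 = 78,300+8,390 + 23,800+1,750 + 3,790 = 116,030 kg.
Stage 1: m₀ = 116,030 kg, m_f = 116,030 − 78,300 = 37,730 kg; Δv = 279×9.81×ln(3.075) = 2737.0×1.1234 ≈ 3075 m/s.
Stage 2: m₀ = 29,340 kg, m_f = 29,340 − 23,800 = 5,540 kg; Δv = 287×9.81×ln(5.296) = 2815.5×1.6670 ≈ 4693 m/s.
Total Δv = 3075 + 4693 = 7768 m/s.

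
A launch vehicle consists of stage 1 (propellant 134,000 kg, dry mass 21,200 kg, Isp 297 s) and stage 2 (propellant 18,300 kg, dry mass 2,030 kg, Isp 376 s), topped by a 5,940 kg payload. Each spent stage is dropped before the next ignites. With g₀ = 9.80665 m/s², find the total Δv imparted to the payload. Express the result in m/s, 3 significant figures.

Δv ≈ 8300 m/s

Ignition mass of stage 1 = 134,000+21,200 + 18,300+2,030 + 5,940 = 181,470 kg.
Stage 1: m₀ = 181,470 kg, m_f = 181,470 − 134,000 = 47,470 kg; Δv = 297×9.80665×ln(3.823) = 2912.6×1.3410 ≈ 3906 m/s.
Stage 2: m₀ = 26,270 kg, m_f = 26,270 − 18,300 = 7,970 kg; Δv = 376×9.80665×ln(3.296) = 3687.3×1.1927 ≈ 4398 m/s.
Total Δv = 3906 + 4398 = 8304 m/s.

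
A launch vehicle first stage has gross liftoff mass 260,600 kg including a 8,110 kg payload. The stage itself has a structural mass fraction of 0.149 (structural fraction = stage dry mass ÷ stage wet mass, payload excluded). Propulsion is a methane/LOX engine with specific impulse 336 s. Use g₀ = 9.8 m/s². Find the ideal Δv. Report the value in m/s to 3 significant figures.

Δv ≈ 5730 m/s

Stage wet mass = m₀ − payload = 260,600 − 8,110 = 252,490 kg.
Stage dry mass = ε × stage wet mass = 0.149 × 252,490 = 37,621 kg.
Burnout mass m_f = stage dry + payload = 37,621 + 8,110 = 45,731 kg.
v_e = Isp · g₀ = 336 × 9.8 = 3292.8 m/s.
By the Tsiolkovsky rocket equation, Δv = v_e · ln(260,600/45,731) = 3292.8 × ln(5.699) = 3292.8 × 1.7402 ≈ 5730 m/s.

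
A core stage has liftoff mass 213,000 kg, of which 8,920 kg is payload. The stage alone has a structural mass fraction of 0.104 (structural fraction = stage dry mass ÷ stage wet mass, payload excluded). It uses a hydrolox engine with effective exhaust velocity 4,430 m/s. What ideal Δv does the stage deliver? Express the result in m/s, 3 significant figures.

Δv ≈ 8660 m/s

Stage wet mass = m₀ − payload = 213,000 − 8,920 = 204,080 kg.
Stage dry mass = ε × stage wet mass = 0.104 × 204,080 = 21,224.3 kg.
Burnout mass m_f = stage dry + payload = 21,224.3 + 8,920 = 30,144.3 kg.
Using Δv = v_e ln(m₀/m_f): Δv = v_e · ln(213,000/30,144.3) = 4430.0 × ln(7.066) = 4430.0 × 1.9553 ≈ 8662 m/s.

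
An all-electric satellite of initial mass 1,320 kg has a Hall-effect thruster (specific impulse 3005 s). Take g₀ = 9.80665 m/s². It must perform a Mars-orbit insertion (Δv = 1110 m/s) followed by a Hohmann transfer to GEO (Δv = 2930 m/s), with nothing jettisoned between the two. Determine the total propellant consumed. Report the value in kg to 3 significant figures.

v_e = Isp · g₀ = 3005 × 9.80665 = 29469.0 m/s.
After the first burn: m = 1320 × exp(−1110/29469.0) = 1320 × 0.96303 = 1,271.2 kg.
After the second burn: m = 1,271.2 × exp(−2930/29469.0) = 1,271.2 × 0.90536 = 1,150.89 kg.
Total propellant = m₀ − m_final = 1320 − 1,150.89 = 169.11 kg.

total propellant consumed ≈ 169 kg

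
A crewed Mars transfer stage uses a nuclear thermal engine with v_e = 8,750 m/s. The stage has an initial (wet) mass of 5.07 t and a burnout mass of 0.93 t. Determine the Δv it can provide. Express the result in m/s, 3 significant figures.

By the Tsiolkovsky rocket equation, Δv = v_e · ln(m₀/m_f) = 8750.0 × ln(5.452) = 8750.0 × 1.6959 ≈ 14839.2 m/s.

Δv ≈ 14800 m/s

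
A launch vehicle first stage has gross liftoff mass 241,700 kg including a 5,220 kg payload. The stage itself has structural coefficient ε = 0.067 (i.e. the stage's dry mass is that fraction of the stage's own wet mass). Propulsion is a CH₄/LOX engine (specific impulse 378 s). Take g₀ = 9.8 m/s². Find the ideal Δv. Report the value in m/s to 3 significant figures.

Stage wet mass = m₀ − payload = 241,700 − 5,220 = 236,480 kg.
Stage dry mass = ε × stage wet mass = 0.067 × 236,480 = 15,844.2 kg.
Burnout mass m_f = stage dry + payload = 15,844.2 + 5,220 = 21,064.2 kg.
v_e = Isp · g₀ = 378 × 9.8 = 3704.4 m/s.
By the Tsiolkovsky rocket equation, Δv = v_e · ln(241,700/21,064.2) = 3704.4 × ln(11.47) = 3704.4 × 2.4401 ≈ 9039 m/s.

Δv ≈ 9040 m/s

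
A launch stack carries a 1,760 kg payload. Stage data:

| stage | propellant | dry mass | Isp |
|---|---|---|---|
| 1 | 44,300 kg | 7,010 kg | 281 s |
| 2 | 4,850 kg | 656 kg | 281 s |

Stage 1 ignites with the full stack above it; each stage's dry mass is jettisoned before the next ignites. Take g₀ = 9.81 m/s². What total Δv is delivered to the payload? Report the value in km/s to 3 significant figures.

Ignition mass of stage 1 = 44,300+7,010 + 4,850+656 + 1,760 = 58,576 kg.
Stage 1: m₀ = 58,576 kg, m_f = 58,576 − 44,300 = 14,276 kg; Δv = 281×9.81×ln(4.103) = 2756.6×1.4117 ≈ 3892 m/s.
Stage 2: m₀ = 7,266 kg, m_f = 7,266 − 4,850 = 2,416 kg; Δv = 281×9.81×ln(3.007) = 2756.6×1.1011 ≈ 3035 m/s.
Total Δv = 3892 + 3035 = 6927 m/s.

Δv ≈ 6.93 km/s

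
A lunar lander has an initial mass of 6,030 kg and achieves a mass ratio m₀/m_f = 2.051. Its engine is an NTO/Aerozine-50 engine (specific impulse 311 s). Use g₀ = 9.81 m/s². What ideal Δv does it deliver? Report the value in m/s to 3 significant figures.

v_e = Isp · g₀ = 311 × 9.81 = 3050.9 m/s.
Δv = v_e · ln(2.051) = 3050.9 × 0.7183 ≈ 2191.6 m/s.

Δv ≈ 2190 m/s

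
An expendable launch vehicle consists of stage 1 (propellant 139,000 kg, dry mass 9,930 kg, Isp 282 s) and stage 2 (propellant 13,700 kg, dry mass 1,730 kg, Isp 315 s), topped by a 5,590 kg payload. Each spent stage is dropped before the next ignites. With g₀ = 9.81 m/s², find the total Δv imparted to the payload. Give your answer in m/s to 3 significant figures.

Δv ≈ 7970 m/s

Ignition mass of stage 1 = 139,000+9,930 + 13,700+1,730 + 5,590 = 169,950 kg.
Stage 1: m₀ = 169,950 kg, m_f = 169,950 − 139,000 = 30,950 kg; Δv = 282×9.81×ln(5.491) = 2766.4×1.7031 ≈ 4712 m/s.
Stage 2: m₀ = 21,020 kg, m_f = 21,020 − 13,700 = 7,320 kg; Δv = 315×9.81×ln(2.872) = 3090.2×1.0549 ≈ 3260 m/s.
Total Δv = 4712 + 3260 = 7972 m/s.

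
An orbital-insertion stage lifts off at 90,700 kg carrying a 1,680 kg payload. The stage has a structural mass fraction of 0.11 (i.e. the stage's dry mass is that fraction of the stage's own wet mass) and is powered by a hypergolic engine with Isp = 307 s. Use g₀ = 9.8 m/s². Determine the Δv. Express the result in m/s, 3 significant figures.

Stage wet mass = m₀ − payload = 90,700 − 1,680 = 89,020 kg.
Stage dry mass = ε × stage wet mass = 0.11 × 89,020 = 9,792.2 kg.
Burnout mass m_f = stage dry + payload = 9,792.2 + 1,680 = 11,472.2 kg.
v_e = Isp · g₀ = 307 × 9.8 = 3008.6 m/s.
Using Δv = v_e ln(m₀/m_f): Δv = v_e · ln(90,700/11,472.2) = 3008.6 × ln(7.906) = 3008.6 × 2.0676 ≈ 6221 m/s.

Δv ≈ 6220 m/s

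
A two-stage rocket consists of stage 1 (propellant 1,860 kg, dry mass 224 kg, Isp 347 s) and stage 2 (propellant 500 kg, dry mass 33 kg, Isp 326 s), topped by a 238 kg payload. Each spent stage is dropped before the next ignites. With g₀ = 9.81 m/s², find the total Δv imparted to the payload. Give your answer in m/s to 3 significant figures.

Δv ≈ 6930 m/s

Ignition mass of stage 1 = 1,860+224 + 500+33 + 238 = 2,855 kg.
Stage 1: m₀ = 2,855 kg, m_f = 2,855 − 1,860 = 995 kg; Δv = 347×9.81×ln(2.869) = 3404.1×1.0541 ≈ 3588 m/s.
Stage 2: m₀ = 771 kg, m_f = 771 − 500 = 271 kg; Δv = 326×9.81×ln(2.845) = 3198.1×1.0456 ≈ 3344 m/s.
Total Δv = 3588 + 3344 = 6932 m/s.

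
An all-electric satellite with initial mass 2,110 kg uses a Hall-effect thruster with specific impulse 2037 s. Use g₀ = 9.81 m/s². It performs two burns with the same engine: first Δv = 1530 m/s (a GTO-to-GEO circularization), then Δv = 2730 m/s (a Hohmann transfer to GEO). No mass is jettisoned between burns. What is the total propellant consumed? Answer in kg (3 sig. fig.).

v_e = Isp · g₀ = 2037 × 9.81 = 19983.0 m/s.
After the first burn: m = 2110 × exp(−1530/19983.0) = 2110 × 0.92629 = 1,954.47 kg.
After the second burn: m = 1,954.47 × exp(−2730/19983.0) = 1,954.47 × 0.87230 = 1,704.88 kg.
Total propellant = m₀ − m_final = 2110 − 1,704.88 = 405.12 kg.

total propellant consumed ≈ 405 kg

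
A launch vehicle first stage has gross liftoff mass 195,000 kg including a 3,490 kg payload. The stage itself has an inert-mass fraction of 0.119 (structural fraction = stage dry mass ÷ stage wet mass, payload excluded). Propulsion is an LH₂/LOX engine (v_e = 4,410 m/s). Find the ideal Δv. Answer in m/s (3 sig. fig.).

Δv ≈ 8840 m/s

Stage wet mass = m₀ − payload = 195,000 − 3,490 = 191,510 kg.
Stage dry mass = ε × stage wet mass = 0.119 × 191,510 = 22,789.7 kg.
Burnout mass m_f = stage dry + payload = 22,789.7 + 3,490 = 26,279.7 kg.
Δv = v_e · ln(195,000/26,279.7) = 4410.0 × ln(7.42) = 4410.0 × 2.0042 ≈ 8839 m/s.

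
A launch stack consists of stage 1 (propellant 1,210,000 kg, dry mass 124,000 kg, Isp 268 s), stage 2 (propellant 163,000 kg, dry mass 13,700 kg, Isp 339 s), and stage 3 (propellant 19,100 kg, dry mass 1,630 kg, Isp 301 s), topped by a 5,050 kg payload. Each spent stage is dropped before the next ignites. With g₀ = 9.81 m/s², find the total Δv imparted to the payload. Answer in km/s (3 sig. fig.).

Ignition mass of stage 1 = 1,210,000+124,000 + 163,000+13,700 + 19,100+1,630 + 5,050 = 1,536,480 kg.
Stage 1: m₀ = 1,536,480 kg, m_f = 1,536,480 − 1,210,000 = 326,480 kg; Δv = 268×9.81×ln(4.706) = 2629.1×1.5489 ≈ 4072 m/s.
Stage 2: m₀ = 202,480 kg, m_f = 202,480 − 163,000 = 39,480 kg; Δv = 339×9.81×ln(5.129) = 3325.6×1.6348 ≈ 5437 m/s.
Stage 3: m₀ = 25,780 kg, m_f = 25,780 − 19,100 = 6,680 kg; Δv = 301×9.81×ln(3.859) = 2952.8×1.3505 ≈ 3988 m/s.
Total Δv = 4072 + 5437 + 3988 = 13497 m/s.

Δv ≈ 13.5 km/s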